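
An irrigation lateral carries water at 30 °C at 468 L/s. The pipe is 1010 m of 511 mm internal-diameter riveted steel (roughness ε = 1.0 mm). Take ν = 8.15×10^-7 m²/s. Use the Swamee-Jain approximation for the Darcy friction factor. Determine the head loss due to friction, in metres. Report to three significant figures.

h_f ≈ 12.3 m

V = 4Q/(πD²) = 4·0.468/(π·0.511²) = 2.282 m/s
Re = VD/ν = 2.282·0.511/8.15×10^-7 = 1.43×10^6 → turbulent
ε/D = 1.0/511 = 0.00196
Swamee-Jain: f = 0.02348
h_f = f(L/D)V²/(2g) = 0.02348·(1010/0.511)·2.282²/(2·9.81) = 12.32 m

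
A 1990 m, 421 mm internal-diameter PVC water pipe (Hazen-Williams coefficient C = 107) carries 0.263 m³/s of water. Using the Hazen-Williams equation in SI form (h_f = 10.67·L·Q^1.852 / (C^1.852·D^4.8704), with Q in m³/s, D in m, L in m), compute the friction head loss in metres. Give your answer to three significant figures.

h_f ≈ 21.1 m

h_f = 10.67·1990·0.263^1.852 / (107^1.852·0.421^4.8704) = 21.10 m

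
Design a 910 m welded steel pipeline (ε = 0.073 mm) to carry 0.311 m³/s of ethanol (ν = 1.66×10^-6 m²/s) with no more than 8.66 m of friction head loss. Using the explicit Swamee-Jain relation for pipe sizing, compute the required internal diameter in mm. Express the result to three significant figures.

Swamee-Jain (Type III): D = 0.66·[ε^1.25·(LQ²/(gh_f))^4.75 + ν·Q^9.4·(L/(gh_f))^5.2]^0.04
LQ²/(gh_f) = 1.036; L/(gh_f) = 10.71
Term 1 = ε^1.25·(…)^4.75 = 7.98×10^-6; Term 2 = ν·Q^9.4·(…)^5.2 = 6.42×10^-6
D = 0.66·(7.98×10^-6 + 6.42×10^-6)^0.04 = 0.4226 m = 423 mm
Check: V = 2.22 m/s, Re = 5.65×10^5, f = 0.01508, h_f = 8.14 m ≈ 8.66 m ✓

D ≈ 423 mm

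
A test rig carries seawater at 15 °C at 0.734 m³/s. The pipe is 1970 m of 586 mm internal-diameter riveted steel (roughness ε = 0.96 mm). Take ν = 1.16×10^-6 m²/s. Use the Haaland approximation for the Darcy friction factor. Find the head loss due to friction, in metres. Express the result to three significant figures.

h_f ≈ 28.4 m

V = 4Q/(πD²) = 4·0.734/(π·0.586²) = 2.722 m/s
Re = VD/ν = 2.722·0.586/1.16×10^-6 = 1.37×10^6 → turbulent
ε/D = 0.96/586 = 0.00164
Haaland: f = 0.02241
h_f = f(L/D)V²/(2g) = 0.02241·(1970/0.586)·2.722²/(2·9.81) = 28.44 m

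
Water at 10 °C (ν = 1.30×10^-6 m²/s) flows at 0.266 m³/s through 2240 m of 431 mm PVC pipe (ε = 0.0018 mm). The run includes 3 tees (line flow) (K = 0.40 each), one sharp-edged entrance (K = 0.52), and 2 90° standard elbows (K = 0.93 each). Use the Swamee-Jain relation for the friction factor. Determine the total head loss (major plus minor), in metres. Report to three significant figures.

V = 4Q/(πD²) = 1.823 m/s; V²/2g = 0.1694 m
Re = 6.04×10^5, ε/D = 4.18×10^-6 → f = 0.01273 (Swamee-Jain)
Major: h_f = f(L/D)·V²/2g = 0.01273·5197·0.1694 = 11.21 m
Minor: ΣK = 3.58; h_m = ΣK·V²/2g = 0.6065 m
Total H_L = 11.21 + 0.6065 = 11.82 m

H_L ≈ 11.8 m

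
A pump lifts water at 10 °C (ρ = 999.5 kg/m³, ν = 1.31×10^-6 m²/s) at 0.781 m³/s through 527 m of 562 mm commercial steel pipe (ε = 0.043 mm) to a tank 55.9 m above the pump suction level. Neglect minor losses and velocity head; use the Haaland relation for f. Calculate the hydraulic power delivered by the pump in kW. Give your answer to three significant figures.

V = 4Q/(πD²) = 3.148 m/s; Re = 1.35×10^6; ε/D = 7.65×10^-5; f = 0.01264
h_f = f(L/D)V²/2g = 5.986 m
Total head H = z + h_f = 55.9 + 5.986 = 61.89 m
P_hyd = ρgQH = 999.5·9.81·0.781·61.89 = 473.9 kW

P_hyd ≈ 474 kW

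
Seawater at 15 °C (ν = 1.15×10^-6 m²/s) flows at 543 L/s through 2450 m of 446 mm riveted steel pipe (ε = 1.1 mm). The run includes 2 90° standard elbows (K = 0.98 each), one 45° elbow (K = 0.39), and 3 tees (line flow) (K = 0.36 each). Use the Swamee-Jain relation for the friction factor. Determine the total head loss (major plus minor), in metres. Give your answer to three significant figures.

V = 4Q/(πD²) = 3.476 m/s; V²/2g = 0.6157 m
Re = 1.35×10^6, ε/D = 0.00247 → f = 0.02496 (Swamee-Jain)
Major: h_f = f(L/D)·V²/2g = 0.02496·5493·0.6157 = 84.42 m
Minor: ΣK = 3.43; h_m = ΣK·V²/2g = 2.112 m
Total H_L = 84.42 + 2.112 = 86.53 m

H_L ≈ 86.5 m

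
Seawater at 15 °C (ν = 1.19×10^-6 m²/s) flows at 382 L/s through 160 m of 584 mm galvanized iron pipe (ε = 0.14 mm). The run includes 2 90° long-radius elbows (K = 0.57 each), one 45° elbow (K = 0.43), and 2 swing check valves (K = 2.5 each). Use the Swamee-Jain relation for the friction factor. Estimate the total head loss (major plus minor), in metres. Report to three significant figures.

V = 4Q/(πD²) = 1.426 m/s; V²/2g = 0.1037 m
Re = 7.00×10^5, ε/D = 2.40×10^-4 → f = 0.01550 (Swamee-Jain)
Major: h_f = f(L/D)·V²/2g = 0.01550·274.0·0.1037 = 0.4401 m
Minor: ΣK = 6.57; h_m = ΣK·V²/2g = 0.6810 m
Total H_L = 0.4401 + 0.6810 = 1.121 m

H_L ≈ 1.12 m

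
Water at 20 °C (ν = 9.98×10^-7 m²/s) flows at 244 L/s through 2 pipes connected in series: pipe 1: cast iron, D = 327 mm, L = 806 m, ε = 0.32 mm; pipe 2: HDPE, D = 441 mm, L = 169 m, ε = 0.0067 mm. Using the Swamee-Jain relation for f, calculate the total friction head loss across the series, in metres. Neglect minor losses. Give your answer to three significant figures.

Pipe 1: V = 2.905 m/s, Re = 9.52×10^5, ε/D = 9.79×10^-4, f = 0.01995, h_1 = f(L/D)V²/2g = 21.16 m
Pipe 2: V = 1.597 m/s, Re = 7.06×10^5, ε/D = 1.52×10^-5, f = 0.01262, h_2 = f(L/D)V²/2g = 0.6289 m
Series → Q common, losses add: H = Σh = 21.78 m

H ≈ 21.8 m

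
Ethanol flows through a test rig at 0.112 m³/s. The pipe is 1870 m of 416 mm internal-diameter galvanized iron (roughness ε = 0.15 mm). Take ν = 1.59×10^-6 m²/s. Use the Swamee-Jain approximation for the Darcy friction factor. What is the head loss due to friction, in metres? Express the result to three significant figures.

h_f ≈ 2.80 m

V = 4Q/(πD²) = 4·0.112/(π·0.416²) = 0.8240 m/s
Re = VD/ν = 0.8240·0.416/1.59×10^-6 = 2.16×10^5 → turbulent
ε/D = 0.15/416 = 3.61×10^-4
Swamee-Jain: f = 0.01802
h_f = f(L/D)V²/(2g) = 0.01802·(1870/0.416)·0.8240²/(2·9.81) = 2.803 m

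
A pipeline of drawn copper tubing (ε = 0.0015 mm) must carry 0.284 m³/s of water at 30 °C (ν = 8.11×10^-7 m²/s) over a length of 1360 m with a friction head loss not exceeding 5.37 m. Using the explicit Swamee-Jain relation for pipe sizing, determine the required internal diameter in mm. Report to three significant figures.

Swamee-Jain (Type III): D = 0.66·[ε^1.25·(LQ²/(gh_f))^4.75 + ν·Q^9.4·(L/(gh_f))^5.2]^0.04
LQ²/(gh_f) = 2.082; L/(gh_f) = 25.82
Term 1 = ε^1.25·(…)^4.75 = 1.71×10^-6; Term 2 = ν·Q^9.4·(…)^5.2 = 1.29×10^-4
D = 0.66·(1.71×10^-6 + 1.29×10^-4)^0.04 = 0.4616 m = 462 mm
Check: V = 1.70 m/s, Re = 9.66×10^5, f = 0.01176, h_f = 5.08 m ≈ 5.37 m ✓

D ≈ 462 mm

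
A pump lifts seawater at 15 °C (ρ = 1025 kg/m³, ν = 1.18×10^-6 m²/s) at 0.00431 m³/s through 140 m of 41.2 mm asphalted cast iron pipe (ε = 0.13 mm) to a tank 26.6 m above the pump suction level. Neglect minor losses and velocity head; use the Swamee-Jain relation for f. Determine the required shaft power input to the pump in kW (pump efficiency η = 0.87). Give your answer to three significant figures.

P_shaft ≈ 3.84 kW

V = 4Q/(πD²) = 3.233 m/s; Re = 1.13×10^5; ε/D = 0.00316; f = 0.02790
h_f = f(L/D)V²/2g = 50.51 m
Total head H = z + h_f = 26.6 + 50.51 = 77.11 m
P_hyd = ρgQH = 1025·9.81·0.00431·77.11 = 3.342 kW
P_shaft = P_hyd/η = 3.342/0.87 = 3.841 kW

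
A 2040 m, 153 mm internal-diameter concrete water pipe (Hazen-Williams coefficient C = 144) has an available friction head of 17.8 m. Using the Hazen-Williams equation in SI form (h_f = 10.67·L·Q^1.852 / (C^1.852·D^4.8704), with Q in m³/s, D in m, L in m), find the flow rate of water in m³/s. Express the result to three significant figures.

Rearranging: Q = [h_f·C^1.852·D^4.8704 / (10.67·L)]^(1/1.852)
Q = [17.8·144^1.852·0.153^4.8704 / (10.67·2040)]^0.540 = 0.02224 m³/s

Q ≈ 0.0222 m³/s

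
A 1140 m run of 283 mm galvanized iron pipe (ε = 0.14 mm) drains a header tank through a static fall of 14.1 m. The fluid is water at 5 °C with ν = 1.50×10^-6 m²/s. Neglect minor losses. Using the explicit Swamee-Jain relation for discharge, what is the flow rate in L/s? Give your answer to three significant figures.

Q ≈ 123 L/s

Swamee-Jain (Type II): Q = -0.965·√(gD⁵h_f/L)·ln[ε/(3.7D) + √(3.17ν²L/(gD³h_f))]
√(gD⁵h_f/L) = √(9.81·0.283⁵·14.1/1140) = 0.01484
ε/(3.7D) = 1.34×10^-4; √(3.17ν²L/(gD³h_f)) = 5.09×10^-5
Q = -0.965·0.01484·ln(1.846×10^-4) = 0.1231 m³/s
Check: V = 1.96 m/s, Re = 3.69×10^5, f = 0.01805, h_f = 14.2 m ≈ 14.1 m ✓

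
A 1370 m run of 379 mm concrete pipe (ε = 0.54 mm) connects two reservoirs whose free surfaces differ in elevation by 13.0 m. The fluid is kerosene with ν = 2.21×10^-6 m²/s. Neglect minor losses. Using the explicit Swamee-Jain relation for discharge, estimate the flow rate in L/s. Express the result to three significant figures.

Swamee-Jain (Type II): Q = -0.965·√(gD⁵h_f/L)·ln[ε/(3.7D) + √(3.17ν²L/(gD³h_f))]
√(gD⁵h_f/L) = √(9.81·0.379⁵·13.0/1370) = 0.02698
ε/(3.7D) = 3.85×10^-4; √(3.17ν²L/(gD³h_f)) = 5.53×10^-5
Q = -0.965·0.02698·ln(4.404×10^-4) = 0.2012 m³/s
Check: V = 1.78 m/s, Re = 3.06×10^5, f = 0.02234, h_f = 13.1 m ≈ 13.0 m ✓

Q ≈ 201 L/s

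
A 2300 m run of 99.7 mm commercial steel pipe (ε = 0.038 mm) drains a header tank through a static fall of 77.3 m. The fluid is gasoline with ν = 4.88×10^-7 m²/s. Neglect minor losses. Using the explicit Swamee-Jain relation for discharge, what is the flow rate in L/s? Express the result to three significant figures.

Swamee-Jain (Type II): Q = -0.965·√(gD⁵h_f/L)·ln[ε/(3.7D) + √(3.17ν²L/(gD³h_f))]
√(gD⁵h_f/L) = √(9.81·0.0997⁵·77.3/2300) = 0.001802
ε/(3.7D) = 1.03×10^-4; √(3.17ν²L/(gD³h_f)) = 4.81×10^-5
Q = -0.965·0.001802·ln(1.511×10^-4) = 0.01530 m³/s
Check: V = 1.96 m/s, Re = 4.00×10^5, f = 0.01723, h_f = 77.8 m ≈ 77.3 m ✓

Q ≈ 15.3 L/s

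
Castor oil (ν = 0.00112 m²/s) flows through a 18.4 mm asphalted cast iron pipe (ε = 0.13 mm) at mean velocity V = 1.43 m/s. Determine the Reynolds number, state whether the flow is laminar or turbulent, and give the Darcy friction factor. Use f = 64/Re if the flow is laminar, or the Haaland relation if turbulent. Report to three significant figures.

Re ≈ 23.5; laminar; f = 64/Re ≈ 2.72

Re = VD/ν = 1.430·0.0184/0.00112 = 23.5
Re < 2300 → laminar → f = 64/Re = 2.724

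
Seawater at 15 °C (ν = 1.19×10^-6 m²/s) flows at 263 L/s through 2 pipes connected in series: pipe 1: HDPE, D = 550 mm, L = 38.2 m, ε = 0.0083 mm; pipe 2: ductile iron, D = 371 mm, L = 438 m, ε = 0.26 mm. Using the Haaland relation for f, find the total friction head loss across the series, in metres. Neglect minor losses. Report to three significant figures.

Pipe 1: V = 1.107 m/s, Re = 5.12×10^5, ε/D = 1.51×10^-5, f = 0.01319, h_1 = f(L/D)V²/2g = 0.05721 m
Pipe 2: V = 2.433 m/s, Re = 7.58×10^5, ε/D = 7.01×10^-4, f = 0.01853, h_2 = f(L/D)V²/2g = 6.598 m
Series → Q common, losses add: H = Σh = 6.656 m

H ≈ 6.66 m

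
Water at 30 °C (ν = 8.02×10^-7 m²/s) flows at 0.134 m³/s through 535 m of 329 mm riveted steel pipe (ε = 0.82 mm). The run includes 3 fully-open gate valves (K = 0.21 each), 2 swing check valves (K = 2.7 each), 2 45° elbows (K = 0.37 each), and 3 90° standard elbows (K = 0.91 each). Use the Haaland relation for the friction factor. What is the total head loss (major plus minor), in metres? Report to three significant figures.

V = 4Q/(πD²) = 1.576 m/s; V²/2g = 0.1266 m
Re = 6.47×10^5, ε/D = 0.00249 → f = 0.02512 (Haaland)
Major: h_f = f(L/D)·V²/2g = 0.02512·1626·0.1266 = 5.172 m
Minor: ΣK = 9.50; h_m = ΣK·V²/2g = 1.203 m
Total H_L = 5.172 + 1.203 = 6.375 m

H_L ≈ 6.38 m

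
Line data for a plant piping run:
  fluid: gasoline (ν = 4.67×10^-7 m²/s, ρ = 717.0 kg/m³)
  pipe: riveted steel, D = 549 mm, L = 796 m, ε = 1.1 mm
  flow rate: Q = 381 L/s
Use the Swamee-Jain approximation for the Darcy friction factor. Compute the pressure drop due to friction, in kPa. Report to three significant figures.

V = 4Q/(πD²) = 4·0.381/(π·0.549²) = 1.609 m/s
Re = VD/ν = 1.609·0.549/4.67×10^-7 = 1.89×10^6 → turbulent
ε/D = 1.1/549 = 0.00200
Swamee-Jain: f = 0.02358
h_f = f(L/D)V²/(2g) = 0.02358·(796/0.549)·1.609²/(2·9.81) = 4.514 m
Δp = ρg·h_f = 717.0·9.81·4.514 = 31.75 kPa

Δp ≈ 31.7 kPa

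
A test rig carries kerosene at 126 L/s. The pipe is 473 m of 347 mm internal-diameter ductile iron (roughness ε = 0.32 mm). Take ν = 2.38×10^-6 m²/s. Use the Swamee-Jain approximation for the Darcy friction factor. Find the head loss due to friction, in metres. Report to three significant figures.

V = 4Q/(πD²) = 4·0.126/(π·0.347²) = 1.332 m/s
Re = VD/ν = 1.332·0.347/2.38×10^-6 = 1.94×10^5 → turbulent
ε/D = 0.32/347 = 9.22×10^-4
Swamee-Jain: f = 0.02092
h_f = f(L/D)V²/(2g) = 0.02092·(473/0.347)·1.332²/(2·9.81) = 2.580 m

h_f ≈ 2.58 m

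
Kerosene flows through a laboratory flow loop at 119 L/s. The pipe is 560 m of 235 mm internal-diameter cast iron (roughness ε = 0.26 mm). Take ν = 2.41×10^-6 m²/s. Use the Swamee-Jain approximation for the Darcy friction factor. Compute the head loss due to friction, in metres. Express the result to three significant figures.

V = 4Q/(πD²) = 4·0.119/(π·0.235²) = 2.744 m/s
Re = VD/ν = 2.744·0.235/2.41×10^-6 = 2.68×10^5 → turbulent
ε/D = 0.26/235 = 0.00111
Swamee-Jain: f = 0.02128
h_f = f(L/D)V²/(2g) = 0.02128·(560/0.235)·2.744²/(2·9.81) = 19.46 m

h_f ≈ 19.5 m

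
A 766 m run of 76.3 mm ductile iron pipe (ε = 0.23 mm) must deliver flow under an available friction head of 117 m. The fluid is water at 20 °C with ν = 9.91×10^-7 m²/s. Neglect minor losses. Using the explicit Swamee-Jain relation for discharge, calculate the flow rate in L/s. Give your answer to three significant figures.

Swamee-Jain (Type II): Q = -0.965·√(gD⁵h_f/L)·ln[ε/(3.7D) + √(3.17ν²L/(gD³h_f))]
√(gD⁵h_f/L) = √(9.81·0.0763⁵·117/766) = 0.001968
ε/(3.7D) = 8.15×10^-4; √(3.17ν²L/(gD³h_f)) = 6.84×10^-5
Q = -0.965·0.001968·ln(8.831×10^-4) = 0.01336 m³/s
Check: V = 2.92 m/s, Re = 2.25×10^5, f = 0.02697, h_f = 118 m ≈ 117 m ✓

Q ≈ 13.4 L/s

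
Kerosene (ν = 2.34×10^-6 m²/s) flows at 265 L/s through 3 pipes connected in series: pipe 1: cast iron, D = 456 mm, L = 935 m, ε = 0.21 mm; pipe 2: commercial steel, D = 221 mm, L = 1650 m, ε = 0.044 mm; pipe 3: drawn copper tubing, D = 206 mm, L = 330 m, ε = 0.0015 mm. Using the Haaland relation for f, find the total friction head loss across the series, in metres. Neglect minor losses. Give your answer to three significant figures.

H ≈ 341 m

Pipe 1: V = 1.623 m/s, Re = 3.16×10^5, ε/D = 4.61×10^-4, f = 0.01778, h_1 = f(L/D)V²/2g = 4.892 m
Pipe 2: V = 6.908 m/s, Re = 6.52×10^5, ε/D = 1.99×10^-4, f = 0.01497, h_2 = f(L/D)V²/2g = 271.9 m
Pipe 3: V = 7.951 m/s, Re = 7.00×10^5, ε/D = 7.28×10^-6, f = 0.01241, h_3 = f(L/D)V²/2g = 64.08 m
Series → Q common, losses add: H = Σh = 340.9 m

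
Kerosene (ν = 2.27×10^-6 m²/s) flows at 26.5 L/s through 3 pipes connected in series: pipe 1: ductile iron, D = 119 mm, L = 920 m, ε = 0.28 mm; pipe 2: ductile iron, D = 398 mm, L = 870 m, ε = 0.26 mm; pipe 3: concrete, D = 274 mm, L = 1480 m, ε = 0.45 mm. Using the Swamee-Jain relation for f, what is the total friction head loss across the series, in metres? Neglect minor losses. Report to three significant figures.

Pipe 1: V = 2.383 m/s, Re = 1.25×10^5, ε/D = 0.00235, f = 0.02592, h_1 = f(L/D)V²/2g = 57.99 m
Pipe 2: V = 0.2130 m/s, Re = 3.73×10^4, ε/D = 6.53×10^-4, f = 0.02427, h_2 = f(L/D)V²/2g = 0.1227 m
Pipe 3: V = 0.4494 m/s, Re = 5.42×10^4, ε/D = 0.00164, f = 0.02568, h_3 = f(L/D)V²/2g = 1.428 m
Series → Q common, losses add: H = Σh = 59.54 m

H ≈ 59.5 m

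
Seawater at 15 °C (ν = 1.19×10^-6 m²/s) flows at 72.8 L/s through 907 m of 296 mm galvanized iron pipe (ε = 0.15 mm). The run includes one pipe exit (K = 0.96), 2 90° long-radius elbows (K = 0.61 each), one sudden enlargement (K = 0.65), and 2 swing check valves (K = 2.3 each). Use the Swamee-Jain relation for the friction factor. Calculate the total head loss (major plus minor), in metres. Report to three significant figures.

V = 4Q/(πD²) = 1.058 m/s; V²/2g = 0.05704 m
Re = 2.63×10^5, ε/D = 5.07×10^-4 → f = 0.01854 (Swamee-Jain)
Major: h_f = f(L/D)·V²/2g = 0.01854·3064·0.05704 = 3.241 m
Minor: ΣK = 7.43; h_m = ΣK·V²/2g = 0.4238 m
Total H_L = 3.241 + 0.4238 = 3.665 m

H_L ≈ 3.67 m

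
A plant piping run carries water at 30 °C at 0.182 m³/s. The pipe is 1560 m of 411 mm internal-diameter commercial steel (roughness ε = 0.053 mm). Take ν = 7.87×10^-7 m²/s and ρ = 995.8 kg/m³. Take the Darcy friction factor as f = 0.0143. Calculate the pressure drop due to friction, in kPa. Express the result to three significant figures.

Δp ≈ 50.9 kPa

V = 4Q/(πD²) = 4·0.182/(π·0.411²) = 1.372 m/s
h_f = f(L/D)V²/(2g) = 0.01430·(1560/0.411)·1.372²/(2·9.81) = 5.206 m
Δp = ρg·h_f = 995.8·9.81·5.206 = 50.86 kPa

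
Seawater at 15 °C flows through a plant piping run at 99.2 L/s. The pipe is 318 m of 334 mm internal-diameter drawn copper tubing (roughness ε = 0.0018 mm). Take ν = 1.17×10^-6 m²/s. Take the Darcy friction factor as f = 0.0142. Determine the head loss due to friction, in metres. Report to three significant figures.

h_f ≈ 0.883 m

V = 4Q/(πD²) = 4·0.0992/(π·0.334²) = 1.132 m/s
h_f = f(L/D)V²/(2g) = 0.01420·(318/0.334)·1.132²/(2·9.81) = 0.8833 m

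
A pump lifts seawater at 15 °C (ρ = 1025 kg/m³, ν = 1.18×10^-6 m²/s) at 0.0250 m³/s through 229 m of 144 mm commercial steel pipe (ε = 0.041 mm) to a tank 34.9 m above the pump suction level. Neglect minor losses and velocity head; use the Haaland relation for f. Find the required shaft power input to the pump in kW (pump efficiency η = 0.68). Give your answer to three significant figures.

V = 4Q/(πD²) = 1.535 m/s; Re = 1.87×10^5; ε/D = 2.85×10^-4; f = 0.01755
h_f = f(L/D)V²/2g = 3.351 m
Total head H = z + h_f = 34.9 + 3.351 = 38.25 m
P_hyd = ρgQH = 1025·9.81·0.0250·38.25 = 9.616 kW
P_shaft = P_hyd/η = 9.616/0.68 = 14.14 kW

P_shaft ≈ 14.1 kW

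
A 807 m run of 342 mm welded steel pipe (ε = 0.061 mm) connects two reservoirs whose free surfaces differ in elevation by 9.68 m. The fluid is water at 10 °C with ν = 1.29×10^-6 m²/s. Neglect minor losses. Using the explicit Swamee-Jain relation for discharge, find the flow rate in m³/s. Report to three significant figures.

Q ≈ 0.213 m³/s

Swamee-Jain (Type II): Q = -0.965·√(gD⁵h_f/L)·ln[ε/(3.7D) + √(3.17ν²L/(gD³h_f))]
√(gD⁵h_f/L) = √(9.81·0.342⁵·9.68/807) = 0.02346
ε/(3.7D) = 4.82×10^-5; √(3.17ν²L/(gD³h_f)) = 3.35×10^-5
Q = -0.965·0.02346·ln(8.168×10^-5) = 0.2131 m³/s
Check: V = 2.32 m/s, Re = 6.15×10^5, f = 0.01503, h_f = 9.73 m ≈ 9.68 m ✓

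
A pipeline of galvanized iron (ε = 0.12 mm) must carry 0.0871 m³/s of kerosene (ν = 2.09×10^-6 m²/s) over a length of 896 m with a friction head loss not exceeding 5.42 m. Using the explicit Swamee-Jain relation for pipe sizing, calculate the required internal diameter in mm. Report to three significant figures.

Swamee-Jain (Type III): D = 0.66·[ε^1.25·(LQ²/(gh_f))^4.75 + ν·Q^9.4·(L/(gh_f))^5.2]^0.04
LQ²/(gh_f) = 0.1278; L/(gh_f) = 16.85
Term 1 = ε^1.25·(…)^4.75 = 7.17×10^-10; Term 2 = ν·Q^9.4·(…)^5.2 = 5.43×10^-10
D = 0.66·(7.17×10^-10 + 5.43×10^-10)^0.04 = 0.2908 m = 291 mm
Check: V = 1.31 m/s, Re = 1.82×10^5, f = 0.01863, h_f = 5.03 m ≈ 5.42 m ✓

D ≈ 291 mm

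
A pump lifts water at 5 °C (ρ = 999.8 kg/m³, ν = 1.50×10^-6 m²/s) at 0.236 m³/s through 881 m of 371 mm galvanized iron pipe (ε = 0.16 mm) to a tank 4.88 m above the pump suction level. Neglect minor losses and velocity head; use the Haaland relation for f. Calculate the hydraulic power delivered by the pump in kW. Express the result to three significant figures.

V = 4Q/(πD²) = 2.183 m/s; Re = 5.40×10^5; ε/D = 4.31×10^-4; f = 0.01706
h_f = f(L/D)V²/2g = 9.842 m
Total head H = z + h_f = 4.88 + 9.842 = 14.72 m
P_hyd = ρgQH = 999.8·9.81·0.236·14.72 = 34.08 kW

P_hyd ≈ 34.1 kW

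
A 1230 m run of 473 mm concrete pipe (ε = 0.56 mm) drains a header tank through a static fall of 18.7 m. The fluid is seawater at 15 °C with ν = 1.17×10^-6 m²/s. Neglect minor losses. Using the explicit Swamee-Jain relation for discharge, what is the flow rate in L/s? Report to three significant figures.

Swamee-Jain (Type II): Q = -0.965·√(gD⁵h_f/L)·ln[ε/(3.7D) + √(3.17ν²L/(gD³h_f))]
√(gD⁵h_f/L) = √(9.81·0.473⁵·18.7/1230) = 0.05942
ε/(3.7D) = 3.20×10^-4; √(3.17ν²L/(gD³h_f)) = 1.66×10^-5
Q = -0.965·0.05942·ln(3.366×10^-4) = 0.4586 m³/s
Check: V = 2.61 m/s, Re = 1.06×10^6, f = 0.02081, h_f = 18.8 m ≈ 18.7 m ✓

Q ≈ 459 L/s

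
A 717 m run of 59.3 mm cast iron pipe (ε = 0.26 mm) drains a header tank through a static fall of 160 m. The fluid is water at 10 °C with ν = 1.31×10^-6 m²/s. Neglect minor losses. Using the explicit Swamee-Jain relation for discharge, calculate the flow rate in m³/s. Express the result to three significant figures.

Swamee-Jain (Type II): Q = -0.965·√(gD⁵h_f/L)·ln[ε/(3.7D) + √(3.17ν²L/(gD³h_f))]
√(gD⁵h_f/L) = √(9.81·0.0593⁵·160/717) = 0.001267
ε/(3.7D) = 0.00118; √(3.17ν²L/(gD³h_f)) = 1.09×10^-4
Q = -0.965·0.001267·ln(0.001294) = 0.008130 m³/s
Check: V = 2.94 m/s, Re = 1.33×10^5, f = 0.03019, h_f = 161 m ≈ 160 m ✓

Q ≈ 0.00813 m³/s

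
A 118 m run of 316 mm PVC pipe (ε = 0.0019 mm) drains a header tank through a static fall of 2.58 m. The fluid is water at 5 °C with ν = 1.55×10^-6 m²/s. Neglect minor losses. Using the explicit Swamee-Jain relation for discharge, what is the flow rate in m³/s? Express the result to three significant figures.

Swamee-Jain (Type II): Q = -0.965·√(gD⁵h_f/L)·ln[ε/(3.7D) + √(3.17ν²L/(gD³h_f))]
√(gD⁵h_f/L) = √(9.81·0.316⁵·2.58/118) = 0.02600
ε/(3.7D) = 1.63×10^-6; √(3.17ν²L/(gD³h_f)) = 3.35×10^-5
Q = -0.965·0.02600·ln(3.517×10^-5) = 0.2573 m³/s
Check: V = 3.28 m/s, Re = 6.69×10^5, f = 0.01255, h_f = 2.57 m ≈ 2.58 m ✓

Q ≈ 0.257 m³/s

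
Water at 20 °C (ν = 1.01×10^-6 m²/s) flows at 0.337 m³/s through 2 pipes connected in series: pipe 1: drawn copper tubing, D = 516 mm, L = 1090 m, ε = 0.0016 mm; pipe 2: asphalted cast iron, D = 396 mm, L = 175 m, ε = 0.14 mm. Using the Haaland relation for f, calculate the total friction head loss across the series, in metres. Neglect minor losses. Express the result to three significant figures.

H ≈ 6.06 m

Pipe 1: V = 1.612 m/s, Re = 8.23×10^5, ε/D = 3.10×10^-6, f = 0.01202, h_1 = f(L/D)V²/2g = 3.361 m
Pipe 2: V = 2.736 m/s, Re = 1.07×10^6, ε/D = 3.54×10^-4, f = 0.01603, h_2 = f(L/D)V²/2g = 2.703 m
Series → Q common, losses add: H = Σh = 6.064 m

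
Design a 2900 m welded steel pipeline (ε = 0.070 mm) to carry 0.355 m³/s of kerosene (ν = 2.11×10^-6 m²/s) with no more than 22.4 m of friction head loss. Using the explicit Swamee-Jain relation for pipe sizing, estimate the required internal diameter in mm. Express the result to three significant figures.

Swamee-Jain (Type III): D = 0.66·[ε^1.25·(LQ²/(gh_f))^4.75 + ν·Q^9.4·(L/(gh_f))^5.2]^0.04
LQ²/(gh_f) = 1.663; L/(gh_f) = 13.20
Term 1 = ε^1.25·(…)^4.75 = 7.18×10^-5; Term 2 = ν·Q^9.4·(…)^5.2 = 8.37×10^-5
D = 0.66·(7.18×10^-5 + 8.37×10^-5)^0.04 = 0.4647 m = 465 mm
Check: V = 2.09 m/s, Re = 4.61×10^5, f = 0.01515, h_f = 21.1 m ≈ 22.4 m ✓

D ≈ 465 mm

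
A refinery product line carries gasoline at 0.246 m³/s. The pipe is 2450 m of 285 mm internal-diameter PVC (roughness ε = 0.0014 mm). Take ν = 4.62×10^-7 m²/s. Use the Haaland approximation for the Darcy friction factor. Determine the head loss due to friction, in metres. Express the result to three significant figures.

h_f ≈ 66.6 m

V = 4Q/(πD²) = 4·0.246/(π·0.285²) = 3.856 m/s
Re = VD/ν = 3.856·0.285/4.62×10^-7 = 2.38×10^6 → turbulent
ε/D = 0.0014/285 = 4.91×10^-6
Haaland: f = 0.01022
h_f = f(L/D)V²/(2g) = 0.01022·(2450/0.285)·3.856²/(2·9.81) = 66.60 m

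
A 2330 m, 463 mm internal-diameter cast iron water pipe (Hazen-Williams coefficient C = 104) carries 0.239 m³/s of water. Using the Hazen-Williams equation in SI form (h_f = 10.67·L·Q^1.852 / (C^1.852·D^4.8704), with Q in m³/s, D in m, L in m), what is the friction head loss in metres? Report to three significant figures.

h_f ≈ 13.7 m

h_f = 10.67·2330·0.239^1.852 / (104^1.852·0.463^4.8704) = 13.73 m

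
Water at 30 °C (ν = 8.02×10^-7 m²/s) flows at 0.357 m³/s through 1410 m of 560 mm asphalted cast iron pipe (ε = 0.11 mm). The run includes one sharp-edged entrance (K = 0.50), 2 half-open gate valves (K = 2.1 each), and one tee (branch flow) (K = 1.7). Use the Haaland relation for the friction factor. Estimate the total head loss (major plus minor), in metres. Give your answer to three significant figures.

V = 4Q/(πD²) = 1.449 m/s; V²/2g = 0.1071 m
Re = 1.01×10^6, ε/D = 1.96×10^-4 → f = 0.01455 (Haaland)
Major: h_f = f(L/D)·V²/2g = 0.01455·2518·0.1071 = 3.923 m
Minor: ΣK = 6.40; h_m = ΣK·V²/2g = 0.6853 m
Total H_L = 3.923 + 0.6853 = 4.608 m

H_L ≈ 4.61 m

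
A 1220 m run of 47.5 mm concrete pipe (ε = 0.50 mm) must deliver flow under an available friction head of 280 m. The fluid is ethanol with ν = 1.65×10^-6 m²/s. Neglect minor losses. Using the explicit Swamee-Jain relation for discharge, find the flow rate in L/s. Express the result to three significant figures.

Swamee-Jain (Type II): Q = -0.965·√(gD⁵h_f/L)·ln[ε/(3.7D) + √(3.17ν²L/(gD³h_f))]
√(gD⁵h_f/L) = √(9.81·0.0475⁵·280/1220) = 7.378×10^-4
ε/(3.7D) = 0.00284; √(3.17ν²L/(gD³h_f)) = 1.89×10^-4
Q = -0.965·7.378×10^-4·ln(0.003034) = 0.004128 m³/s
Check: V = 2.33 m/s, Re = 6.71×10^4, f = 0.03975, h_f = 282 m ≈ 280 m ✓

Q ≈ 4.13 L/s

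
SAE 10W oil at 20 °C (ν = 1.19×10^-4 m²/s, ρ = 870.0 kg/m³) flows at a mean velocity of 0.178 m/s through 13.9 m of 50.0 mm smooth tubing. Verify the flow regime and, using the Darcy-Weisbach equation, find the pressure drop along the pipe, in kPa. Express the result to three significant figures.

Δp ≈ 3.28 kPa

Re = VD/ν = 0.178·0.05000/1.19×10^-4 = 74.8 → laminar (Re < 2300)
f = 64/Re = 0.8557
h_f = f(L/D)V²/(2g) = 0.8557·(13.9/0.05000)·0.178²/(2·9.81) = 0.3842 m
Δp = ρg·h_f = 870.0·9.81·0.3842 = 3.279 kPa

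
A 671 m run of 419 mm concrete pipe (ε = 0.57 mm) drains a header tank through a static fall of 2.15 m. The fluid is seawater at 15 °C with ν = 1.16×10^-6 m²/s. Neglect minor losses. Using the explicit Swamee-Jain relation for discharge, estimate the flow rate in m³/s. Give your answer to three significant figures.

Q ≈ 0.152 m³/s

Swamee-Jain (Type II): Q = -0.965·√(gD⁵h_f/L)·ln[ε/(3.7D) + √(3.17ν²L/(gD³h_f))]
√(gD⁵h_f/L) = √(9.81·0.419⁵·2.15/671) = 0.02015
ε/(3.7D) = 3.68×10^-4; √(3.17ν²L/(gD³h_f)) = 4.30×10^-5
Q = -0.965·0.02015·ln(4.106×10^-4) = 0.1516 m³/s
Check: V = 1.10 m/s, Re = 3.97×10^5, f = 0.02193, h_f = 2.16 m ≈ 2.15 m ✓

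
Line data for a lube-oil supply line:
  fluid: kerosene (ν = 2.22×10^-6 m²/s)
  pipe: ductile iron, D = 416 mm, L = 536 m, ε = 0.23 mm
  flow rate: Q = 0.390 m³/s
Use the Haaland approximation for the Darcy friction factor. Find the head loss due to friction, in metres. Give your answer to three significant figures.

V = 4Q/(πD²) = 4·0.390/(π·0.416²) = 2.869 m/s
Re = VD/ν = 2.869·0.416/2.22×10^-6 = 5.38×10^5 → turbulent
ε/D = 0.23/416 = 5.53×10^-4
Haaland: f = 0.01785
h_f = f(L/D)V²/(2g) = 0.01785·(536/0.416)·2.869²/(2·9.81) = 9.653 m

h_f ≈ 9.65 m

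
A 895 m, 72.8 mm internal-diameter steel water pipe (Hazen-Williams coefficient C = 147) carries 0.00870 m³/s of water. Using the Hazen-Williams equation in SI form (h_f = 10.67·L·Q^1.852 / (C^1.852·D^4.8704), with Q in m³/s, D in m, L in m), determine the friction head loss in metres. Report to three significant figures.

h_f ≈ 49.2 m

h_f = 10.67·895·0.00870^1.852 / (147^1.852·0.0728^4.8704) = 49.20 m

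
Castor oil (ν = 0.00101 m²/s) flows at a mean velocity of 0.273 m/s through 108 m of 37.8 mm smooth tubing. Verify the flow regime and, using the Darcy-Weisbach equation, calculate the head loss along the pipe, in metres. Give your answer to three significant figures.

h_f ≈ 68.0 m

Re = VD/ν = 0.273·0.03780/0.00101 = 10.2 → laminar (Re < 2300)
f = 64/Re = 6.264
h_f = f(L/D)V²/(2g) = 6.264·(108/0.03780)·0.273²/(2·9.81) = 67.98 m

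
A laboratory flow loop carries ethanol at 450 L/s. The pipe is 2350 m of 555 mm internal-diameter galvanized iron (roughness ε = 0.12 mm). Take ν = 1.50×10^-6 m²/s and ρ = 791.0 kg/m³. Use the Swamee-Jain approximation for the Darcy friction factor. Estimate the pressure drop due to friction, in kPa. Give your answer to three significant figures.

Δp ≈ 88.6 kPa

V = 4Q/(πD²) = 4·0.450/(π·0.555²) = 1.860 m/s
Re = VD/ν = 1.860·0.555/1.50×10^-6 = 6.88×10^5 → turbulent
ε/D = 0.12/555 = 2.16×10^-4
Swamee-Jain: f = 0.01529
h_f = f(L/D)V²/(2g) = 0.01529·(2350/0.555)·1.860²/(2·9.81) = 11.42 m
Δp = ρg·h_f = 791.0·9.81·11.42 = 88.59 kPa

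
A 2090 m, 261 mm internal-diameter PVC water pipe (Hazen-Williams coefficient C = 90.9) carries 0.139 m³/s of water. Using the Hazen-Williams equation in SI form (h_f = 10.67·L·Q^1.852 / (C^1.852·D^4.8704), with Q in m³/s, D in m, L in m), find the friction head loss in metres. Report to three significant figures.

h_f ≈ 94.4 m

h_f = 10.67·2090·0.139^1.852 / (90.9^1.852·0.261^4.8704) = 94.43 m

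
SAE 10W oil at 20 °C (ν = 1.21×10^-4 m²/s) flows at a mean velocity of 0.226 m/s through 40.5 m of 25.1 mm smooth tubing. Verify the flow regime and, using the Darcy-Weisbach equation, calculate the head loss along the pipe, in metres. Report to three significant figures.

h_f ≈ 5.73 m

Re = VD/ν = 0.226·0.02510/1.21×10^-4 = 46.9 → laminar (Re < 2300)
f = 64/Re = 1.365
h_f = f(L/D)V²/(2g) = 1.365·(40.5/0.02510)·0.226²/(2·9.81) = 5.734 m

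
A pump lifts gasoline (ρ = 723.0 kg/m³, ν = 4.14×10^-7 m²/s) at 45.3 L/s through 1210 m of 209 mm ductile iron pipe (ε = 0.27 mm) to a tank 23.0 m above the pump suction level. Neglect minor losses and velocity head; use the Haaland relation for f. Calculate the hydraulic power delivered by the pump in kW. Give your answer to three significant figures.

V = 4Q/(πD²) = 1.320 m/s; Re = 6.67×10^5; ε/D = 0.00129; f = 0.02129
h_f = f(L/D)V²/2g = 10.95 m
Total head H = z + h_f = 23.0 + 10.95 = 33.95 m
P_hyd = ρgQH = 723.0·9.81·0.0453·33.95 = 10.91 kW

P_hyd ≈ 10.9 kW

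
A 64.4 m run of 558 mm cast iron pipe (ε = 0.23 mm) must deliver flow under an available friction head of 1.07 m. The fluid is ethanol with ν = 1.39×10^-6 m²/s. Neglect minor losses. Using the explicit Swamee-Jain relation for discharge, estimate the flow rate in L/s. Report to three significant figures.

Swamee-Jain (Type II): Q = -0.965·√(gD⁵h_f/L)·ln[ε/(3.7D) + √(3.17ν²L/(gD³h_f))]
√(gD⁵h_f/L) = √(9.81·0.558⁵·1.07/64.4) = 0.09390
ε/(3.7D) = 1.11×10^-4; √(3.17ν²L/(gD³h_f)) = 1.47×10^-5
Q = -0.965·0.09390·ln(1.261×10^-4) = 0.8136 m³/s
Check: V = 3.33 m/s, Re = 1.34×10^6, f = 0.01653, h_f = 1.08 m ≈ 1.07 m ✓

Q ≈ 814 L/s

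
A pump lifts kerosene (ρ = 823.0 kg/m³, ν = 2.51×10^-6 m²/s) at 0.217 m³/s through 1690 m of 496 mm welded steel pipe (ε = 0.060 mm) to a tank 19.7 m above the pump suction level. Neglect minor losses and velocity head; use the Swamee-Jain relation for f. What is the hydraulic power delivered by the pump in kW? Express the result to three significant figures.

P_hyd ≈ 40.8 kW

V = 4Q/(πD²) = 1.123 m/s; Re = 2.22×10^5; ε/D = 1.21×10^-4; f = 0.01630
h_f = f(L/D)V²/2g = 3.570 m
Total head H = z + h_f = 19.7 + 3.570 = 23.27 m
P_hyd = ρgQH = 823.0·9.81·0.217·23.27 = 40.77 kW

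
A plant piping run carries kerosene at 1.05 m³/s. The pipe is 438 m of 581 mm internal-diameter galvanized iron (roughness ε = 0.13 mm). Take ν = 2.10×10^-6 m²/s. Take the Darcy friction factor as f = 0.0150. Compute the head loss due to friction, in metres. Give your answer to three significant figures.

h_f ≈ 9.04 m

V = 4Q/(πD²) = 4·1.05/(π·0.581²) = 3.960 m/s
h_f = f(L/D)V²/(2g) = 0.01500·(438/0.581)·3.960²/(2·9.81) = 9.040 m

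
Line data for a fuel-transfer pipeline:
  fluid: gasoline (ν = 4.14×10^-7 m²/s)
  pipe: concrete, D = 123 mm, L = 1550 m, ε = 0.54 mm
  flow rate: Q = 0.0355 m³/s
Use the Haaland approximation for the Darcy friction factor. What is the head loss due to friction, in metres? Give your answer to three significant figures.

h_f ≈ 168 m

V = 4Q/(πD²) = 4·0.0355/(π·0.123²) = 2.988 m/s
Re = VD/ν = 2.988·0.123/4.14×10^-7 = 8.88×10^5 → turbulent
ε/D = 0.54/123 = 0.00439
Haaland: f = 0.02937
h_f = f(L/D)V²/(2g) = 0.02937·(1550/0.123)·2.988²/(2·9.81) = 168.4 m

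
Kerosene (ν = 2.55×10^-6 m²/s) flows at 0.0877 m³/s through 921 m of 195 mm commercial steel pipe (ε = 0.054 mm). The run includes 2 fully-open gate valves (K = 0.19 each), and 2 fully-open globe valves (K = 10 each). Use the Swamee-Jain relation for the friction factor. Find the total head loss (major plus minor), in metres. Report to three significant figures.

V = 4Q/(πD²) = 2.937 m/s; V²/2g = 0.4395 m
Re = 2.25×10^5, ε/D = 2.77×10^-4 → f = 0.01741 (Swamee-Jain)
Major: h_f = f(L/D)·V²/2g = 0.01741·4723·0.4395 = 36.15 m
Minor: ΣK = 20.4; h_m = ΣK·V²/2g = 8.957 m
Total H_L = 36.15 + 8.957 = 45.10 m

H_L ≈ 45.1 m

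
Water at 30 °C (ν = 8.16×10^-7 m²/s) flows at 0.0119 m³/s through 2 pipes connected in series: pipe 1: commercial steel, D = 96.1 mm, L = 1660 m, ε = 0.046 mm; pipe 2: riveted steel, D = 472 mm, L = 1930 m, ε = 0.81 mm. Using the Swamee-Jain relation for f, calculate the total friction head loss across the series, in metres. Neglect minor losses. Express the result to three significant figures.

Pipe 1: V = 1.641 m/s, Re = 1.93×10^5, ε/D = 4.79×10^-4, f = 0.01888, h_1 = f(L/D)V²/2g = 44.74 m
Pipe 2: V = 0.06801 m/s, Re = 3.93×10^4, ε/D = 0.00172, f = 0.02681, h_2 = f(L/D)V²/2g = 0.02585 m
Series → Q common, losses add: H = Σh = 44.77 m

H ≈ 44.8 m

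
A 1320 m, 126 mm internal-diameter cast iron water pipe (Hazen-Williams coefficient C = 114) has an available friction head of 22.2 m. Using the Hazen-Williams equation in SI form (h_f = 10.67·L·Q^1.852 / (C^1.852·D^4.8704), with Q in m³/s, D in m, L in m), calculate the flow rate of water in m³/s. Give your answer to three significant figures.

Rearranging: Q = [h_f·C^1.852·D^4.8704 / (10.67·L)]^(1/1.852)
Q = [22.2·114^1.852·0.126^4.8704 / (10.67·1320)]^0.540 = 0.01506 m³/s

Q ≈ 0.0151 m³/s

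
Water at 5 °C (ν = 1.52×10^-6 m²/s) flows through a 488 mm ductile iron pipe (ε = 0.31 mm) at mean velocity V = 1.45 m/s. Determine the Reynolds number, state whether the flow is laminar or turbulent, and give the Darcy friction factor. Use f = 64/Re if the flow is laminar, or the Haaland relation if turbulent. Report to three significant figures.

Re ≈ 4.66×10^5; turbulent; f ≈ 0.0184

Re = VD/ν = 1.450·0.488/1.52×10^-6 = 4.66×10^5
Re > 4000 → turbulent; ε/D = 6.35×10^-4
Haaland: f = 0.01844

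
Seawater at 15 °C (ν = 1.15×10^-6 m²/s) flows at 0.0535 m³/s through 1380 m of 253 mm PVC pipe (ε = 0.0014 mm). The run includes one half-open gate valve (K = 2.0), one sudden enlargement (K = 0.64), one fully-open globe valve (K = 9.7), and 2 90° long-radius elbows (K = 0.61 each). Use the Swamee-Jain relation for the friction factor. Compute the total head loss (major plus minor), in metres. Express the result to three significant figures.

H_L ≈ 5.54 m

V = 4Q/(πD²) = 1.064 m/s; V²/2g = 0.05772 m
Re = 2.34×10^5, ε/D = 5.53×10^-6 → f = 0.01512 (Swamee-Jain)
Major: h_f = f(L/D)·V²/2g = 0.01512·5455·0.05772 = 4.761 m
Minor: ΣK = 13.6; h_m = ΣK·V²/2g = 0.7827 m
Total H_L = 4.761 + 0.7827 = 5.544 m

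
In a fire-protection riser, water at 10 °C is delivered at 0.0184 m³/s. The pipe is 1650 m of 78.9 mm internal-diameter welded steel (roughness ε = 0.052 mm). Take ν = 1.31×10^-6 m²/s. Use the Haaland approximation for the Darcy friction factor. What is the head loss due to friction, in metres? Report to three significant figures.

h_f ≈ 291 m

V = 4Q/(πD²) = 4·0.0184/(π·0.0789²) = 3.763 m/s
Re = VD/ν = 3.763·0.0789/1.31×10^-6 = 2.27×10^5 → turbulent
ε/D = 0.052/78.9 = 6.59×10^-4
Haaland: f = 0.01926
h_f = f(L/D)V²/(2g) = 0.01926·(1650/0.0789)·3.763²/(2·9.81) = 290.8 m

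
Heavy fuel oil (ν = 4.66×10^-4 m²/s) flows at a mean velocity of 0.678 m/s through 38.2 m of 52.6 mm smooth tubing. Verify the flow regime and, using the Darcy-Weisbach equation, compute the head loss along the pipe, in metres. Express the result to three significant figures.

h_f ≈ 14.2 m

Re = VD/ν = 0.678·0.05260/4.66×10^-4 = 76.5 → laminar (Re < 2300)
f = 64/Re = 0.8363
h_f = f(L/D)V²/(2g) = 0.8363·(38.2/0.05260)·0.678²/(2·9.81) = 14.23 m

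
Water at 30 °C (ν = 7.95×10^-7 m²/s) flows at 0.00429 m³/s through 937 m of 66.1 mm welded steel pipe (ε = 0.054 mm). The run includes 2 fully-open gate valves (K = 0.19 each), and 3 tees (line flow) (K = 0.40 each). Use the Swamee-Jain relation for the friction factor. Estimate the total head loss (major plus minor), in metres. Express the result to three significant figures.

V = 4Q/(πD²) = 1.250 m/s; V²/2g = 0.07966 m
Re = 1.04×10^5, ε/D = 8.17×10^-4 → f = 0.02160 (Swamee-Jain)
Major: h_f = f(L/D)·V²/2g = 0.02160·14175·0.07966 = 24.39 m
Minor: ΣK = 1.58; h_m = ΣK·V²/2g = 0.1259 m
Total H_L = 24.39 + 0.1259 = 24.51 m

H_L ≈ 24.5 m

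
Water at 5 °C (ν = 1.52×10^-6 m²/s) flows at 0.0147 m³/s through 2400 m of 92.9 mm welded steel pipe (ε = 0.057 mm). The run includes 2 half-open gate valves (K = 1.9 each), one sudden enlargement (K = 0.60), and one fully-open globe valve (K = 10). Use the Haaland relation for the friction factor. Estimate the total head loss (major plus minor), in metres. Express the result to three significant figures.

V = 4Q/(πD²) = 2.169 m/s; V²/2g = 0.2397 m
Re = 1.33×10^5, ε/D = 6.14×10^-4 → f = 0.01992 (Haaland)
Major: h_f = f(L/D)·V²/2g = 0.01992·25834·0.2397 = 123.3 m
Minor: ΣK = 14.4; h_m = ΣK·V²/2g = 3.452 m
Total H_L = 123.3 + 3.452 = 126.8 m

H_L ≈ 127 m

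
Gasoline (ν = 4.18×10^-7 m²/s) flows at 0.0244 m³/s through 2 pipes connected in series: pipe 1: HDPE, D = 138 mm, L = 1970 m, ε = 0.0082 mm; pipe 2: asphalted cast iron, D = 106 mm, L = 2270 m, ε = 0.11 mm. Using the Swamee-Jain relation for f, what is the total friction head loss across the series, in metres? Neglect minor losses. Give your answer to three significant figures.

Pipe 1: V = 1.631 m/s, Re = 5.39×10^5, ε/D = 5.94×10^-5, f = 0.01383, h_1 = f(L/D)V²/2g = 26.77 m
Pipe 2: V = 2.765 m/s, Re = 7.01×10^5, ε/D = 0.00104, f = 0.02034, h_2 = f(L/D)V²/2g = 169.7 m
Series → Q common, losses add: H = Σh = 196.5 m

H ≈ 196 m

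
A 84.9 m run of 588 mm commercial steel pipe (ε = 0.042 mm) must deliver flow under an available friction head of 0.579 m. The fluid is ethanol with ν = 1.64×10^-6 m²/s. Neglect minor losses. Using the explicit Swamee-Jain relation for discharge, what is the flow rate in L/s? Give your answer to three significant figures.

Q ≈ 663 L/s

Swamee-Jain (Type II): Q = -0.965·√(gD⁵h_f/L)·ln[ε/(3.7D) + √(3.17ν²L/(gD³h_f))]
√(gD⁵h_f/L) = √(9.81·0.588⁵·0.579/84.9) = 0.06857
ε/(3.7D) = 1.93×10^-5; √(3.17ν²L/(gD³h_f)) = 2.50×10^-5
Q = -0.965·0.06857·ln(4.434×10^-5) = 0.6633 m³/s
Check: V = 2.44 m/s, Re = 8.76×10^5, f = 0.01323, h_f = 0.581 m ≈ 0.579 m ✓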